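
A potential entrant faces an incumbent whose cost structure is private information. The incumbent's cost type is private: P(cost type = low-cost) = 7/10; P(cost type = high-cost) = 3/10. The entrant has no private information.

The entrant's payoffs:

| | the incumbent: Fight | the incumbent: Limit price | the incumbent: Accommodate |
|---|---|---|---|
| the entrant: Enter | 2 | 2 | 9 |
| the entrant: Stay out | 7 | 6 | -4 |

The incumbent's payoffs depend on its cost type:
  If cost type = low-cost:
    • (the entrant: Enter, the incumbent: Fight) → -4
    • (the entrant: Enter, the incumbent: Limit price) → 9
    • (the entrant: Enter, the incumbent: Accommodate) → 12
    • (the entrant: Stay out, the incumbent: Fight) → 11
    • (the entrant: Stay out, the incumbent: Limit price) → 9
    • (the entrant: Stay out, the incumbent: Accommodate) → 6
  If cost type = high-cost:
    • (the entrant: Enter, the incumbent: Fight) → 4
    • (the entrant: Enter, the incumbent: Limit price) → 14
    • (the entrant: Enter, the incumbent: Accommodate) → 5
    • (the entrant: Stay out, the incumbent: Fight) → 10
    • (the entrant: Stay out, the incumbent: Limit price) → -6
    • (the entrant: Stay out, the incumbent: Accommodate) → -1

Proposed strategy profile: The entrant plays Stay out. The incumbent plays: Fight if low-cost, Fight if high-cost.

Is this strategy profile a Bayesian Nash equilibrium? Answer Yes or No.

Yes

The entrant plays Stay out: E[Stay out] = 7/10·(7) + 3/10·(7) = 7; E[Enter] = 2. Best-responding. ✓
The incumbent (cost type low-cost), facing Stay out: Fight gives 11, Limit price gives 9, Accommodate gives 6. Proposed Fight is best. ✓
The incumbent (cost type high-cost), facing Stay out: Fight gives 10, Limit price gives -6, Accommodate gives -1. Proposed Fight is best. ✓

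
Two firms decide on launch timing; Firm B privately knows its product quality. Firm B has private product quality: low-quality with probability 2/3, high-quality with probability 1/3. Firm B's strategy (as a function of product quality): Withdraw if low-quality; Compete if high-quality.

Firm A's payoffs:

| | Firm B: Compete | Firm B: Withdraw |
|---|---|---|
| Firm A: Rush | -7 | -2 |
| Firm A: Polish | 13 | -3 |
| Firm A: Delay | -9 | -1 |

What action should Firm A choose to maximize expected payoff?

Compute Firm A's expected payoff for each action, taking the expectation over Firm B's type.
E[Rush] = 2/3·(-2) + 1/3·(-7) = -11/3
E[Polish] = 2/3·(-3) + 1/3·(13) = 7/3
E[Delay] = 2/3·(-1) + 1/3·(-9) = -11/3
Best response: Polish (7/3 is the largest).

Polish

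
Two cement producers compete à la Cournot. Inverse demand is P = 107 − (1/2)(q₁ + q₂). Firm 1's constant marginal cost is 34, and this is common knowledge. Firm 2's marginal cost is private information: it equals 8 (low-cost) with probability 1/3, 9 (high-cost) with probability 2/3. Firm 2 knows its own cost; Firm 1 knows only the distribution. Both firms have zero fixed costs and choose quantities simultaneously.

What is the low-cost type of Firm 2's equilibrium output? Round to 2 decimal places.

Type-c best response for Firm 2: q₂(c) = (107 − c) − q₁/2.
Firm 1 maximizes expected profit; its first-order condition is 107 − q₁ − (1/2)E[q₂] − 34 = 0.
Substituting E[q₂] and solving: E[c₂] = 8.66667, so q₁ = (107 − 2·34 + 8.66667)/(3/2) = 31.7778.
q₂(low-cost) = (107 − 8 − (1/2)·31.7778) = 83.1111.

83.11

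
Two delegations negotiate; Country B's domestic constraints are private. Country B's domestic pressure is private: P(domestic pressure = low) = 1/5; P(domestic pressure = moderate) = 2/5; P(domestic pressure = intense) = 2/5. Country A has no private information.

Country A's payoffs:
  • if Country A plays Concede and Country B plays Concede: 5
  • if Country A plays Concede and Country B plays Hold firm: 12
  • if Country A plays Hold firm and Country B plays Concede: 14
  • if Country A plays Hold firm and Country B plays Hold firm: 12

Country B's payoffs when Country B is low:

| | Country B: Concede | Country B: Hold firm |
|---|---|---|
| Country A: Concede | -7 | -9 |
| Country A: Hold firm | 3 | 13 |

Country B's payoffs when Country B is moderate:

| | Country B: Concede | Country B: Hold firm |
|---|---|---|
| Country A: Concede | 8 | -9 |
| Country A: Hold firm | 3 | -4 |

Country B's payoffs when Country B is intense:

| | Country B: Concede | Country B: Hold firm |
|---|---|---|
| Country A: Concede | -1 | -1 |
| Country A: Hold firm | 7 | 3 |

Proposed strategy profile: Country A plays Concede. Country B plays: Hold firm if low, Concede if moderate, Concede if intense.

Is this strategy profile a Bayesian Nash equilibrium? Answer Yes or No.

Country A plays Concede: E[Concede] = 1/5·(12) + 2/5·(5) + 2/5·(5) = 32/5; E[Hold firm] = 68/5. Not best-responding. ✗
Country B (domestic pressure low), facing Concede: Concede gives -7, Hold firm gives -9. Proposed Hold firm is not best — profitable deviation exists. ✗
Country B (domestic pressure moderate), facing Concede: Concede gives 8, Hold firm gives -9. Proposed Concede is best. ✓
Country B (domestic pressure intense), facing Concede: Concede gives -1, Hold firm gives -1. Proposed Concede is best. ✓

No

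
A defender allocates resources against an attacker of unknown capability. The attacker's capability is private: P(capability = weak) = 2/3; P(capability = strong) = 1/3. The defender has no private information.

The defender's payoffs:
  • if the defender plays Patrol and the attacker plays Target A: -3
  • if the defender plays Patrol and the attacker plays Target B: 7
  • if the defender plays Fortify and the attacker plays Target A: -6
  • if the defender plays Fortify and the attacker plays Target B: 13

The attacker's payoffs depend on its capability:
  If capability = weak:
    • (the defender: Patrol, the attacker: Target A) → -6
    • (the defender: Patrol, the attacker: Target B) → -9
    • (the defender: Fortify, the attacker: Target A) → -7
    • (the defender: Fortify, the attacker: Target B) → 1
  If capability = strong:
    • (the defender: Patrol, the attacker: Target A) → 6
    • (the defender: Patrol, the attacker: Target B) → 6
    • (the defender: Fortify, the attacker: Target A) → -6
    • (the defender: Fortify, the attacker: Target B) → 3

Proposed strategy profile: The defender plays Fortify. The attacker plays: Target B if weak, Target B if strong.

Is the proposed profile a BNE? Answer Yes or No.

Yes

The defender plays Fortify: E[Fortify] = 2/3·(13) + 1/3·(13) = 13; E[Patrol] = 7. Best-responding. ✓
The attacker (capability weak), facing Fortify: Target A gives -7, Target B gives 1. Proposed Target B is best. ✓
The attacker (capability strong), facing Fortify: Target A gives -6, Target B gives 3. Proposed Target B is best. ✓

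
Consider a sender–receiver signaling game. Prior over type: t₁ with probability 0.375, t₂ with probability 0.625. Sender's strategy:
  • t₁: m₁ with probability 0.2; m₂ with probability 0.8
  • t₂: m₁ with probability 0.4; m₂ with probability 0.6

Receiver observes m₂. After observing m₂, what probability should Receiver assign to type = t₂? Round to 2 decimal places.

0.56

Apply Bayes' rule using the sender's strategy as the likelihood.
P(m₂) = 0.375·0.8 + 0.625·0.6 = 0.675
P(t₂ | m₂) = (0.625·0.6) / 0.675 = 0.375 / 0.675 = 0.555556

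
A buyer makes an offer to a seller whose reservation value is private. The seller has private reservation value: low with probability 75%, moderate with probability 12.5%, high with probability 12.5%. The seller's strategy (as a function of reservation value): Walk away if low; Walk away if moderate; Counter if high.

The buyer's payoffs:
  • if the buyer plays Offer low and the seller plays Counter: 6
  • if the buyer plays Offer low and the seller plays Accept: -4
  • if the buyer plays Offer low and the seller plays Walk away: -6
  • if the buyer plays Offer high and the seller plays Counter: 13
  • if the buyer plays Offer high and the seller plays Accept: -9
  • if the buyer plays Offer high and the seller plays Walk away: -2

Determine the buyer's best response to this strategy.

Offer high

E[Offer low] = 0.75·(-6) + 0.125·(-6) + 0.125·(6) = -4.5
E[Offer high] = 0.75·(-2) + 0.125·(-2) + 0.125·(13) = -0.125
Best response: Offer high (-0.125 is the largest).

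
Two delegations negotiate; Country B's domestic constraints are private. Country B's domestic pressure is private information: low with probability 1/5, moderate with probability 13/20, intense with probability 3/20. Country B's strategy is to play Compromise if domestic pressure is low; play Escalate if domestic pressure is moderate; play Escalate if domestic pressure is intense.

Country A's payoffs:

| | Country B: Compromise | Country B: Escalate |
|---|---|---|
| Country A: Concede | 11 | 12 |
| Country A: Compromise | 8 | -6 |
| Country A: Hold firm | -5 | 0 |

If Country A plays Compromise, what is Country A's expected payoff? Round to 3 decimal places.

-3.200

E[Compromise] = 1/5·8 + 13/20·(-6) + 3/20·(-6) = 8/5 + (-39/10) + (-9/10) = -16/5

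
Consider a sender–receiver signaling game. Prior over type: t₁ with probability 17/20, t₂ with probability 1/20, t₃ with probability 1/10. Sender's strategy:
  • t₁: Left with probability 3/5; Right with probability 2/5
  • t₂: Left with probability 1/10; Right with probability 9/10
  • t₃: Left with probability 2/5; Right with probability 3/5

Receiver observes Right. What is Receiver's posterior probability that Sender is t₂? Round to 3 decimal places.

0.101

Apply Bayes' rule using the sender's strategy as the likelihood.
P(Right) = (17/20)·(2/5) + (1/20)·(9/10) + (1/10)·(3/5) = 89/200
P(t₂ | Right) = ((1/20)·(9/10)) / (89/200) = (9/200) / (89/200) = 9/89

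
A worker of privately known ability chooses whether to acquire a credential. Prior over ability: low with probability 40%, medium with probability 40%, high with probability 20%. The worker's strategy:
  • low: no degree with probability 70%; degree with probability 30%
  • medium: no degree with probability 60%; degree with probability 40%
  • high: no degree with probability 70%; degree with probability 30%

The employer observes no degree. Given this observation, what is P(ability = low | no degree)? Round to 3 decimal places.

0.424

Apply Bayes' rule using the sender's strategy as the likelihood.
P(no degree) = 0.4·0.7 + 0.4·0.6 + 0.2·0.7 = 0.66
P(low | no degree) = (0.4·0.7) / 0.66 = 0.28 / 0.66 = 0.424242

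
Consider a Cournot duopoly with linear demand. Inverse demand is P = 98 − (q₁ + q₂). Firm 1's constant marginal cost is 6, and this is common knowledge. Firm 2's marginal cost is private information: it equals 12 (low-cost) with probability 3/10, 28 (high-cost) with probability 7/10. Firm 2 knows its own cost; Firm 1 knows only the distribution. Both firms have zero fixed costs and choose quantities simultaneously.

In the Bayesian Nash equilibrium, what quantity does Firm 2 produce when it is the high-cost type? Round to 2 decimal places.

Type-c best response for Firm 2: q₂(c) = (98 − c)/2 − q₁/2.
Firm 1 maximizes expected profit; its first-order condition is 98 − 2q₁ − E[q₂] − 6 = 0.
Substituting E[q₂] and solving: E[c₂] = 23.2, so q₁ = (98 − 2·6 + 23.2)/3 = 36.4.
q₂(high-cost) = (98 − 28 − 36.4)/2 = 16.8.

16.80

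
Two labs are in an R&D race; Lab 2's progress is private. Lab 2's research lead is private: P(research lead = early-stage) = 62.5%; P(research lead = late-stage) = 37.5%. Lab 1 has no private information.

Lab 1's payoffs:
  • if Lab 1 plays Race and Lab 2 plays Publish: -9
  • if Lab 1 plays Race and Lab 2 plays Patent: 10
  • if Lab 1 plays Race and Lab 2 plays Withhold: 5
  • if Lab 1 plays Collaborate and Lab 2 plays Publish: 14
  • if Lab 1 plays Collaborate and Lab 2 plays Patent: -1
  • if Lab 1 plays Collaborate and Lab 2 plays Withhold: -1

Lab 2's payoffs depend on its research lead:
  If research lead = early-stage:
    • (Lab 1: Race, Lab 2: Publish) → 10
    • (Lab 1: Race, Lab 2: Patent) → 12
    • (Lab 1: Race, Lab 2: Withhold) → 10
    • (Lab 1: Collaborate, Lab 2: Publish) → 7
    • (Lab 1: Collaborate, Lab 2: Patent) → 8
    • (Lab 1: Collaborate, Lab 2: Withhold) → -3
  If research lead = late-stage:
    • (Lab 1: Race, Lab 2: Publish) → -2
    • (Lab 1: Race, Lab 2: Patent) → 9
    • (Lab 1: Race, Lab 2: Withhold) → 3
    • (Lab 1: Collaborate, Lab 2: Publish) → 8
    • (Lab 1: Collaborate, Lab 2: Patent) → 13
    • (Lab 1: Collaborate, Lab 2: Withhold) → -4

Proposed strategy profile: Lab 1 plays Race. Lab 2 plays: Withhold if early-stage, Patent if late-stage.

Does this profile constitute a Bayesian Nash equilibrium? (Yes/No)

A profile is a BNE iff every type of every player is best-responding given beliefs about the other side.
Lab 1 plays Race: E[Race] = 0.625·(5) + 0.375·(10) = 6.875; E[Collaborate] = -1. Best-responding. ✓
Lab 2 (research lead early-stage), facing Race: Publish gives 10, Patent gives 12, Withhold gives 10. Proposed Withhold is not best — profitable deviation exists. ✗
Lab 2 (research lead late-stage), facing Race: Publish gives -2, Patent gives 9, Withhold gives 3. Proposed Patent is best. ✓

No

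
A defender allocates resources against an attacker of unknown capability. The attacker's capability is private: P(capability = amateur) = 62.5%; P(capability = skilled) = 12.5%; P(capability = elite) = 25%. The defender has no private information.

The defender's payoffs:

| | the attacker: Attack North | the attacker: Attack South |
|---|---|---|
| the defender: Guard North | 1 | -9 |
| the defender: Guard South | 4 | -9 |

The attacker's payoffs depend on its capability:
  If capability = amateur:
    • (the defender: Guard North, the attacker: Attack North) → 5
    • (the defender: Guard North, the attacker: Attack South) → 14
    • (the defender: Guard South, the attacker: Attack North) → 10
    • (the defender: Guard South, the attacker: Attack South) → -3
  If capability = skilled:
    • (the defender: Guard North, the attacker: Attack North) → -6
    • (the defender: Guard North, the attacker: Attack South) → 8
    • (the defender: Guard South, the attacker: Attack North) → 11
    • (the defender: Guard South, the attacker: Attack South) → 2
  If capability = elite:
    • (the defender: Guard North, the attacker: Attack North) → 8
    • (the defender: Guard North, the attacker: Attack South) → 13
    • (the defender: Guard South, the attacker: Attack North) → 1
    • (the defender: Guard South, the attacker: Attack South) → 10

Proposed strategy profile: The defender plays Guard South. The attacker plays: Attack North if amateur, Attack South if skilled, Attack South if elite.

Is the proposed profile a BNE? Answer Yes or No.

No

The defender plays Guard South: E[Guard South] = 0.625·(4) + 0.125·(-9) + 0.25·(-9) = -0.875; E[Guard North] = -2.75. Best-responding. ✓
The attacker (capability amateur), facing Guard South: Attack North gives 10, Attack South gives -3. Proposed Attack North is best. ✓
The attacker (capability skilled), facing Guard South: Attack North gives 11, Attack South gives 2. Proposed Attack South is not best — profitable deviation exists. ✗
The attacker (capability elite), facing Guard South: Attack North gives 1, Attack South gives 10. Proposed Attack South is best. ✓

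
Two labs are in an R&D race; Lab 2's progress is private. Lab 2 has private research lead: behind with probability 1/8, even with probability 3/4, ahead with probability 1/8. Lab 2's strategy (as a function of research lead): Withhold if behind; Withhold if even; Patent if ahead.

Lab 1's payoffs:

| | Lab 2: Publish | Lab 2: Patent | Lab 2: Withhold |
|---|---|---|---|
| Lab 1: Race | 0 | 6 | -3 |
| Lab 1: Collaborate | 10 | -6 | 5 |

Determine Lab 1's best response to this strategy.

E[Race] = 1/8·(-3) + 3/4·(-3) + 1/8·(6) = -15/8
E[Collaborate] = 1/8·(5) + 3/4·(5) + 1/8·(-6) = 29/8
Best response: Collaborate (29/8 is the largest).

Collaborate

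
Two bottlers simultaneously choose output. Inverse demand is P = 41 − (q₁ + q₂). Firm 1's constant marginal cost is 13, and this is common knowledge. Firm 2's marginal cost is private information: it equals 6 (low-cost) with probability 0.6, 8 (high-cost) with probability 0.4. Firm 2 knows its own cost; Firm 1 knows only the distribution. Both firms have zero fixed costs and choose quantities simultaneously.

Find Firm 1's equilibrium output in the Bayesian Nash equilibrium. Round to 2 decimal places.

7.27

Type-c best response for Firm 2: q₂(c) = (41 − c)/2 − q₁/2.
Firm 1 maximizes expected profit; its first-order condition is 41 − 2q₁ − E[q₂] − 13 = 0.
Substituting E[q₂] and solving: E[c₂] = 6.8, so q₁ = (41 − 2·13 + 6.8)/3 = 7.26667.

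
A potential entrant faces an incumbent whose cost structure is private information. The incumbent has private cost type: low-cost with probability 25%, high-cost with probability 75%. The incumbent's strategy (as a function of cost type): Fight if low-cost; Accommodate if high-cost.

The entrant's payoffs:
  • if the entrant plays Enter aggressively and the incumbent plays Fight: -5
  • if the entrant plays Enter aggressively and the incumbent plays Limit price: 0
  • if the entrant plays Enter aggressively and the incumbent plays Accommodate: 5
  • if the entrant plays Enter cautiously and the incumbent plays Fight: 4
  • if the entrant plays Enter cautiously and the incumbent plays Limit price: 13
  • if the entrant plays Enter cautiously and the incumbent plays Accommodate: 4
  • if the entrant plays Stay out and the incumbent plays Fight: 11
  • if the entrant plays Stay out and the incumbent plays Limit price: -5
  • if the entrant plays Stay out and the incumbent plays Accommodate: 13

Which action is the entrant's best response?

E[Enter aggressively] = 0.25·(-5) + 0.75·(5) = 2.5
E[Enter cautiously] = 0.25·(4) + 0.75·(4) = 4
E[Stay out] = 0.25·(11) + 0.75·(13) = 12.5
Best response: Stay out (12.5 is the largest).

Stay out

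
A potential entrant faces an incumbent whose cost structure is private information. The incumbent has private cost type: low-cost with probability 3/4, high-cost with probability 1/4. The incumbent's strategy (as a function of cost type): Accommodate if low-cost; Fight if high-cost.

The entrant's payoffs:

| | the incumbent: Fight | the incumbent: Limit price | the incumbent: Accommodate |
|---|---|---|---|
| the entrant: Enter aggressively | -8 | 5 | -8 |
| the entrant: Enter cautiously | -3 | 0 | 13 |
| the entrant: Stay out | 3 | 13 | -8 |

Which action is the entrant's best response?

E[Enter aggressively] = 3/4·(-8) + 1/4·(-8) = -8
E[Enter cautiously] = 3/4·(13) + 1/4·(-3) = 9
E[Stay out] = 3/4·(-8) + 1/4·(3) = -21/4
Best response: Enter cautiously (9 is the largest).

Enter cautiously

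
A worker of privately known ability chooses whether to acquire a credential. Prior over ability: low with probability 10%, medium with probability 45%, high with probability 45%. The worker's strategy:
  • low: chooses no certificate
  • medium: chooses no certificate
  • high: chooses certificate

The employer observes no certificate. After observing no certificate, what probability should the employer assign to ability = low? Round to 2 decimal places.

0.18

Apply Bayes' rule using the sender's strategy as the likelihood.
P(no certificate) = 0.1·1 + 0.45·1 + 0.45·0 = 0.55
P(low | no certificate) = (0.1·1) / 0.55 = 0.1 / 0.55 = 0.181818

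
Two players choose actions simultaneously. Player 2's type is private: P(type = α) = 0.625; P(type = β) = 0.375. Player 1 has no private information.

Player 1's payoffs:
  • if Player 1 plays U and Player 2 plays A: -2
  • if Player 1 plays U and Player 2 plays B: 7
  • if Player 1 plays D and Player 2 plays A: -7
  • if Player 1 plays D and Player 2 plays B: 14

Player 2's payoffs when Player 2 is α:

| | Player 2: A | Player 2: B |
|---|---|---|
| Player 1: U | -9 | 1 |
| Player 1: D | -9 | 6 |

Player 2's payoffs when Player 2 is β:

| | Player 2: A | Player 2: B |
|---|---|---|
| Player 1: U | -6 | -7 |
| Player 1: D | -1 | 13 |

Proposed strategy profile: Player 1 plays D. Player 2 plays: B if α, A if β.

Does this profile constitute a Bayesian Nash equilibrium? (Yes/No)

A profile is a BNE iff every type of every player is best-responding given beliefs about the other side.
Player 1 plays D: E[D] = 0.625·(14) + 0.375·(-7) = 6.125; E[U] = 3.625. Best-responding. ✓
Player 2 (type α), facing D: A gives -9, B gives 6. Proposed B is best. ✓
Player 2 (type β), facing D: A gives -1, B gives 13. Proposed A is not best — profitable deviation exists. ✗

No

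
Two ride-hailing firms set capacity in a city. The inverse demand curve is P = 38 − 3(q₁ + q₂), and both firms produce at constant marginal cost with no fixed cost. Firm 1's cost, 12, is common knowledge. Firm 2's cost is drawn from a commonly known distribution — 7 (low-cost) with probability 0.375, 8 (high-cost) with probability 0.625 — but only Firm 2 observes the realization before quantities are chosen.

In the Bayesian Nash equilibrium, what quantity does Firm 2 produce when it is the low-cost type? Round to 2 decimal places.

3.97

Each type of Firm 2 best-responds to q₁; Firm 1 best-responds to the expected q₂ over Firm 2's types.
Firm 2 with cost c maximizes (38 − 3(q₁+q₂) − c)·q₂, giving q₂(c) = (38 − c − 3q₁)/6.
E[c₂] = 0.375·7 + 0.625·8 = 7.625
Firm 1's FOC against E[q₂] yields q₁ = (38 − 2·12 + E[c₂])/9 = (38 − 24 + 7.625)/9 = 2.40278.
q₂(low-cost) = (38 − 7 − 3·2.40278)/6 = 3.96528.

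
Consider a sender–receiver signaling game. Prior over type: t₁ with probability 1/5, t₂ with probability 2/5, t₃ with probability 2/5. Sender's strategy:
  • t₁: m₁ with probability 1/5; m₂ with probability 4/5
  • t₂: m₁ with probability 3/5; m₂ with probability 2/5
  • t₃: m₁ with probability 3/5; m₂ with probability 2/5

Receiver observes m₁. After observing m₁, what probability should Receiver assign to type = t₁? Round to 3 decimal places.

0.077

P(m₁) = (1/5)·(1/5) + (2/5)·(3/5) + (2/5)·(3/5) = 13/25
P(t₁ | m₁) = ((1/5)·(1/5)) / (13/25) = (1/25) / (13/25) = 1/13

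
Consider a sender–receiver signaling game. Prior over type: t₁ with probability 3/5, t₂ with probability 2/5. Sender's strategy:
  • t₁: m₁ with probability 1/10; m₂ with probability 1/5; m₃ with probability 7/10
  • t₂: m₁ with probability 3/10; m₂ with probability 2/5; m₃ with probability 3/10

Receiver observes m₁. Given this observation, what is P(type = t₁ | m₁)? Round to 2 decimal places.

0.33

P(m₁) = (3/5)·(1/10) + (2/5)·(3/10) = 9/50
P(t₁ | m₁) = ((3/5)·(1/10)) / (9/50) = (3/50) / (9/50) = 1/3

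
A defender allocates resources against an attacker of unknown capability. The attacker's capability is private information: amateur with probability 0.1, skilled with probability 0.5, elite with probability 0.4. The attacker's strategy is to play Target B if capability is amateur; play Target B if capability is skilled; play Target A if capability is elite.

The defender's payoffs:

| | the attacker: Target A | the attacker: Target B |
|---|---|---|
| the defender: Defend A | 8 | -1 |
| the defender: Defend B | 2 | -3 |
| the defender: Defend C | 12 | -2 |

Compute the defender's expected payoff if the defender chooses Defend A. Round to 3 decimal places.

Take the expectation over the attacker's capability, weighting each type's action by its prior probability.
E[Defend A] = 0.1·(-1) + 0.5·(-1) + 0.4·8 = (-0.1) + (-0.5) + 3.2 = 2.6

2.600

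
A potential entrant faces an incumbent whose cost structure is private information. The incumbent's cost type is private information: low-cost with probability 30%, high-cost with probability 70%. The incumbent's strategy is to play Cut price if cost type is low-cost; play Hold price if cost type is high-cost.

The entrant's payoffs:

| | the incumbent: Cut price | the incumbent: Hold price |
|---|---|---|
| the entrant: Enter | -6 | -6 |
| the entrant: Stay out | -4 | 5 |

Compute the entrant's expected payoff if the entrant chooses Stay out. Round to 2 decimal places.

E[Stay out] = 0.3·(-4) + 0.7·5 = (-1.2) + 3.5 = 2.3

2.30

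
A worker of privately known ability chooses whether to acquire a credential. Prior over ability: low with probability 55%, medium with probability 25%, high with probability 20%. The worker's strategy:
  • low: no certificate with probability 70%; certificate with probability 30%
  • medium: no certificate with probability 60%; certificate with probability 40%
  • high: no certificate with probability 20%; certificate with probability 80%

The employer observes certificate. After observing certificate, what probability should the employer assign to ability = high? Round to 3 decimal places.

0.376

P(certificate) = 0.55·0.3 + 0.25·0.4 + 0.2·0.8 = 0.425
P(high | certificate) = (0.2·0.8) / 0.425 = 0.16 / 0.425 = 0.376471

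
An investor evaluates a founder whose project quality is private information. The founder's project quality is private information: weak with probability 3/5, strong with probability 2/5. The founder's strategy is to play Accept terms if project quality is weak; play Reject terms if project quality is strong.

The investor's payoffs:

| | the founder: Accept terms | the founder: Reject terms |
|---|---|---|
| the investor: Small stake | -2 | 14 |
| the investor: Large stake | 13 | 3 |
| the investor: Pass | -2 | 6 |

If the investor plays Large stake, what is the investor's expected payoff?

E[Large stake] = 3/5·13 + 2/5·3 = 39/5 + 6/5 = 9

9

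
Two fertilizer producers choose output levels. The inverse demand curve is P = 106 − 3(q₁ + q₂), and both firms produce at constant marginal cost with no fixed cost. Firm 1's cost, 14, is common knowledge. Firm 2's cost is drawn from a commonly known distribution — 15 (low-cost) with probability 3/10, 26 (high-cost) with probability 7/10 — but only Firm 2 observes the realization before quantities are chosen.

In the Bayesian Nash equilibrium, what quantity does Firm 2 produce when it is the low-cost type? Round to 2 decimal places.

9.57

Firm 2 with cost c maximizes (106 − 3(q₁+q₂) − c)·q₂, giving q₂(c) = (106 − c − 3q₁)/6.
E[c₂] = 3/10·15 + 7/10·26 = 22.7
Firm 1's FOC against E[q₂] yields q₁ = (106 − 2·14 + E[c₂])/9 = (106 − 28 + 22.7)/9 = 11.1889.
q₂(low-cost) = (106 − 15 − 3·11.1889)/6 = 9.57222.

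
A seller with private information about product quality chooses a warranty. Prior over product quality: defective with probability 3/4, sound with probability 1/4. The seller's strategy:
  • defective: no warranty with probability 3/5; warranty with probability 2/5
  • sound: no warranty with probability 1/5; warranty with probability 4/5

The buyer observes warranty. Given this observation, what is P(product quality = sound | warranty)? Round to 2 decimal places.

P(warranty) = (3/4)·(2/5) + (1/4)·(4/5) = 1/2
P(sound | warranty) = ((1/4)·(4/5)) / (1/2) = (1/5) / (1/2) = 2/5

0.40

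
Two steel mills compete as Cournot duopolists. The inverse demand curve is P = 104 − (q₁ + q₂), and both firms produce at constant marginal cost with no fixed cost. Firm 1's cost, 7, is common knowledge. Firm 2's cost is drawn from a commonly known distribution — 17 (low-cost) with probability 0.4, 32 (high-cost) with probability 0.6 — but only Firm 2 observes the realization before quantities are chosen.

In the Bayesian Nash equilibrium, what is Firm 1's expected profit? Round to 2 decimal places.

1495.11

Type-c best response for Firm 2: q₂(c) = (104 − c)/2 − q₁/2.
Firm 1 maximizes expected profit; its first-order condition is 104 − 2q₁ − E[q₂] − 7 = 0.
Substituting E[q₂] and solving: E[c₂] = 26, so q₁ = (104 − 2·7 + 26)/3 = 38.6667.
E[P] = 104 − (q₁ + E[q₂]) = 45.6667; Firm 1's expected profit = (E[P] − 7)·q₁ = (45.6667 − 7)·38.6667 = 1495.11.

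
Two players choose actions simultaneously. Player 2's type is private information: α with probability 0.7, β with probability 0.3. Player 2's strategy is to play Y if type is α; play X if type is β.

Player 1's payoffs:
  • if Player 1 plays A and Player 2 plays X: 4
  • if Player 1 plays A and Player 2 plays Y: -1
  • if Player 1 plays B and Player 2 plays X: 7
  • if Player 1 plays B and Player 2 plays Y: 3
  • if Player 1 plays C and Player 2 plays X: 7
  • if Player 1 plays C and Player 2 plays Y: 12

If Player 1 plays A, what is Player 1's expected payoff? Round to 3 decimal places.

0.500

E[A] = 0.7·(-1) + 0.3·4 = (-0.7) + 1.2 = 0.5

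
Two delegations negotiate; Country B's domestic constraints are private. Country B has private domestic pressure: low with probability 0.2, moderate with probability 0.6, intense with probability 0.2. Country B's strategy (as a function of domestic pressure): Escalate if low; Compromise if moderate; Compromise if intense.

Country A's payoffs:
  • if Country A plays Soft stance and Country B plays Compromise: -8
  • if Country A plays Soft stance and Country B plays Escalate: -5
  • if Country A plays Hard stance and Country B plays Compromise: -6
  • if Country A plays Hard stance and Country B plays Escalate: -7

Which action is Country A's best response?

E[Soft stance] = 0.2·(-5) + 0.6·(-8) + 0.2·(-8) = -7.4
E[Hard stance] = 0.2·(-7) + 0.6·(-6) + 0.2·(-6) = -6.2
Best response: Hard stance (-6.2 is the largest).

Hard stance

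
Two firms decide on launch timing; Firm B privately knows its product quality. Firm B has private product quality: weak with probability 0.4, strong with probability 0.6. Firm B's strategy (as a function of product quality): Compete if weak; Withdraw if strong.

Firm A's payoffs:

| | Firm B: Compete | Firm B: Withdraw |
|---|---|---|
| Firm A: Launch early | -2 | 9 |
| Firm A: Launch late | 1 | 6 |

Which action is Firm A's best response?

E[Launch early] = 0.4·(-2) + 0.6·(9) = 4.6
E[Launch late] = 0.4·(1) + 0.6·(6) = 4
Best response: Launch early (4.6 is the largest).

Launch early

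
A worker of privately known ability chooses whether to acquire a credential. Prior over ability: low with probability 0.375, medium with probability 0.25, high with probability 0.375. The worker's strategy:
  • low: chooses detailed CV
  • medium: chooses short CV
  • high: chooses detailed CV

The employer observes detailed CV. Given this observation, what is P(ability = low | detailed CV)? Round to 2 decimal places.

0.50

Apply Bayes' rule using the sender's strategy as the likelihood.
P(detailed CV) = 0.375·1 + 0.25·0 + 0.375·1 = 0.75
P(low | detailed CV) = (0.375·1) / 0.75 = 0.375 / 0.75 = 0.5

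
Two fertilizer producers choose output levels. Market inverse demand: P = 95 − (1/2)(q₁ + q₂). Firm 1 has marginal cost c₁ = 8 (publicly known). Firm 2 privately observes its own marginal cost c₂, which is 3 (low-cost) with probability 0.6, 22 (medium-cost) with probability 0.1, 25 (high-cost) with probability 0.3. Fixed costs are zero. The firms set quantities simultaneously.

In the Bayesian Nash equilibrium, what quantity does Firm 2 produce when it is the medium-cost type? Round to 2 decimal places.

42.83

Type-c best response for Firm 2: q₂(c) = (95 − c) − q₁/2.
Firm 1 maximizes expected profit; its first-order condition is 95 − q₁ − (1/2)E[q₂] − 8 = 0.
Substituting E[q₂] and solving: E[c₂] = 11.5, so q₁ = (95 − 2·8 + 11.5)/(3/2) = 60.3333.
q₂(medium-cost) = (95 − 22 − (1/2)·60.3333) = 42.8333.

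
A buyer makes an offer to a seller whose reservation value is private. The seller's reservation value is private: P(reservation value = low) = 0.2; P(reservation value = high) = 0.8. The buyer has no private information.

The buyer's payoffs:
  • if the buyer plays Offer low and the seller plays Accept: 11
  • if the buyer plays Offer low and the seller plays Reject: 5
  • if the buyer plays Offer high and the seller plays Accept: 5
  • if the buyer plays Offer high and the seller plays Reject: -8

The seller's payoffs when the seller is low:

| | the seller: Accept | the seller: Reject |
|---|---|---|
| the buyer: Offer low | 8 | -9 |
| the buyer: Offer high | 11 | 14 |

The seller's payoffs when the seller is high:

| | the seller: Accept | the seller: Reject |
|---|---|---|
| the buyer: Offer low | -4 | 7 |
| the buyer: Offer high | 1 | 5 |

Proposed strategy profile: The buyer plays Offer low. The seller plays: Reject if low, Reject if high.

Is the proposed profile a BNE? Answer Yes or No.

The buyer plays Offer low: E[Offer low] = 0.2·(5) + 0.8·(5) = 5; E[Offer high] = -8. Best-responding. ✓
The seller (reservation value low), facing Offer low: Accept gives 8, Reject gives -9. Proposed Reject is not best — profitable deviation exists. ✗
The seller (reservation value high), facing Offer low: Accept gives -4, Reject gives 7. Proposed Reject is best. ✓

No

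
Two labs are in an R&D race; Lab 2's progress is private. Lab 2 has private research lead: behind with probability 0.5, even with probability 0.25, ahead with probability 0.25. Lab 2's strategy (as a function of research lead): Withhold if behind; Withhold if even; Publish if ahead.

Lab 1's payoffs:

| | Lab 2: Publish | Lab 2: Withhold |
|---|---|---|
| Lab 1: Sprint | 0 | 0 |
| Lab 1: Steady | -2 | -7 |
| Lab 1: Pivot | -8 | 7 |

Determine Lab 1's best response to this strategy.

Pivot

E[Sprint] = 0.5·(0) + 0.25·(0) + 0.25·(0) = 0
E[Steady] = 0.5·(-7) + 0.25·(-7) + 0.25·(-2) = -5.75
E[Pivot] = 0.5·(7) + 0.25·(7) + 0.25·(-8) = 3.25
Best response: Pivot (3.25 is the largest).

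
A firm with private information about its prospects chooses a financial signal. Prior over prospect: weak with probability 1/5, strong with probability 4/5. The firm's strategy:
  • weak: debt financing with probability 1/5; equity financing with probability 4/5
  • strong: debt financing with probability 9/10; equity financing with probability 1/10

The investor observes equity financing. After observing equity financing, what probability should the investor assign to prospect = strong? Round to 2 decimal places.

0.33

P(equity financing) = (1/5)·(4/5) + (4/5)·(1/10) = 6/25
P(strong | equity financing) = ((4/5)·(1/10)) / (6/25) = (2/25) / (6/25) = 1/3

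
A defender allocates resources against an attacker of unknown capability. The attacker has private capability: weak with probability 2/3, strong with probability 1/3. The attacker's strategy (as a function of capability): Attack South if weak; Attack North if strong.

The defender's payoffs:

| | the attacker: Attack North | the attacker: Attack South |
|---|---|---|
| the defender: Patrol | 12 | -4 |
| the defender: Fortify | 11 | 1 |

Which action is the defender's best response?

Compute the defender's expected payoff for each action, taking the expectation over the attacker's type.
E[Patrol] = 2/3·(-4) + 1/3·(12) = 4/3
E[Fortify] = 2/3·(1) + 1/3·(11) = 13/3
Best response: Fortify (13/3 is the largest).

Fortify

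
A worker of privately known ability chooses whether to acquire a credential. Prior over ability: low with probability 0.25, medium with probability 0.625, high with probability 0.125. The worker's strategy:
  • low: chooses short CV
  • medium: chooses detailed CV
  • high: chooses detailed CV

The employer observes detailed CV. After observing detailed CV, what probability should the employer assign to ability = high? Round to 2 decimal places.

0.17

Apply Bayes' rule using the sender's strategy as the likelihood.
P(detailed CV) = 0.25·0 + 0.625·1 + 0.125·1 = 0.75
P(high | detailed CV) = (0.125·1) / 0.75 = 0.125 / 0.75 = 0.166667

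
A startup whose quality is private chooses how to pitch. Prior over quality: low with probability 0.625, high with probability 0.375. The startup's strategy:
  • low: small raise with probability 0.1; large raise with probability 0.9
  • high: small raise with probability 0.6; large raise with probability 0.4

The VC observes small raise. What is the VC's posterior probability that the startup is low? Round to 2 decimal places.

0.22

Apply Bayes' rule using the sender's strategy as the likelihood.
P(small raise) = 0.625·0.1 + 0.375·0.6 = 0.2875
P(low | small raise) = (0.625·0.1) / 0.2875 = 0.0625 / 0.2875 = 0.217391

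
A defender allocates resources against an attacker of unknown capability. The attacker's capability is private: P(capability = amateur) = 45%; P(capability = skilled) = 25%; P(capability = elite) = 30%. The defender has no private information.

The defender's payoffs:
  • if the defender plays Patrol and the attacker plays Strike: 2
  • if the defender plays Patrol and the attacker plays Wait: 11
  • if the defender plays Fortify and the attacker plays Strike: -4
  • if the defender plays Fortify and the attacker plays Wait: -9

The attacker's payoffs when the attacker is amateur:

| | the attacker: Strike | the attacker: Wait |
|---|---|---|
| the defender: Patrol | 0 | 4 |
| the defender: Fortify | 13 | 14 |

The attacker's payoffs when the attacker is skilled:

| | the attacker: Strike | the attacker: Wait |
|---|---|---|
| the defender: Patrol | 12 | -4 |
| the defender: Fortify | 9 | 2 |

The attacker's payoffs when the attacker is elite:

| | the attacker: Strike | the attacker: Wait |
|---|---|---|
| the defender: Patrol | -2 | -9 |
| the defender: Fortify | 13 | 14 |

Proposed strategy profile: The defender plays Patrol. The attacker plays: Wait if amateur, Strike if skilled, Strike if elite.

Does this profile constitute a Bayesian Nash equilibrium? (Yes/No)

Yes

A profile is a BNE iff every type of every player is best-responding given beliefs about the other side.
The defender plays Patrol: E[Patrol] = 0.45·(11) + 0.25·(2) + 0.3·(2) = 6.05; E[Fortify] = -6.25. Best-responding. ✓
The attacker (capability amateur), facing Patrol: Strike gives 0, Wait gives 4. Proposed Wait is best. ✓
The attacker (capability skilled), facing Patrol: Strike gives 12, Wait gives -4. Proposed Strike is best. ✓
The attacker (capability elite), facing Patrol: Strike gives -2, Wait gives -9. Proposed Strike is best. ✓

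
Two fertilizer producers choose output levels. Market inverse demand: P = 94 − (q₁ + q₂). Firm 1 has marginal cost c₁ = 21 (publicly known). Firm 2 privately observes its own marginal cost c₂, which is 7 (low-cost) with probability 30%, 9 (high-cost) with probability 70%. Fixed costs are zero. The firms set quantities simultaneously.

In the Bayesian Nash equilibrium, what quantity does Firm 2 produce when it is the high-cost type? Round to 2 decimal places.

Firm 2 with cost c maximizes (94 − (q₁+q₂) − c)·q₂, giving q₂(c) = (94 − c − q₁)/2.
E[c₂] = 0.3·7 + 0.7·9 = 8.4
Firm 1's FOC against E[q₂] yields q₁ = (94 − 2·21 + E[c₂])/3 = (94 − 42 + 8.4)/3 = 20.1333.
q₂(high-cost) = (94 − 9 − 20.1333)/2 = 32.4333.

32.43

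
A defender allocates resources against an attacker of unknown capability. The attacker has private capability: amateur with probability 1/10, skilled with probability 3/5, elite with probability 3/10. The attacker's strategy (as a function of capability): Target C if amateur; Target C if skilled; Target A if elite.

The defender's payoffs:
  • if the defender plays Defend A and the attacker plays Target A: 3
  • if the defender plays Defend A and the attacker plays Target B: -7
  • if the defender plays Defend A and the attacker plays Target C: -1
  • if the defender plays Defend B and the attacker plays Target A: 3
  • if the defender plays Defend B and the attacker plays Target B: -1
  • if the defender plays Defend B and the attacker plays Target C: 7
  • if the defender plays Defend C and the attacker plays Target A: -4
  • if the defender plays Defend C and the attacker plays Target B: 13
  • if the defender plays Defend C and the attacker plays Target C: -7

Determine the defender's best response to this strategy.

E[Defend A] = 1/10·(-1) + 3/5·(-1) + 3/10·(3) = 1/5
E[Defend B] = 1/10·(7) + 3/5·(7) + 3/10·(3) = 29/5
E[Defend C] = 1/10·(-7) + 3/5·(-7) + 3/10·(-4) = -61/10
Best response: Defend B (29/5 is the largest).

Defend B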